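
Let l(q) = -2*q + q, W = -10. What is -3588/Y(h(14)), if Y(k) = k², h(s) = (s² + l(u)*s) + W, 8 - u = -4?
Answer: -299/27 ≈ -11.074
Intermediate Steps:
u = 12 (u = 8 - 1*(-4) = 8 + 4 = 12)
l(q) = -q
h(s) = -10 + s² - 12*s (h(s) = (s² + (-1*12)*s) - 10 = (s² - 12*s) - 10 = -10 + s² - 12*s)
-3588/Y(h(14)) = -3588/(-10 + 14² - 12*14)² = -3588/(-10 + 196 - 168)² = -3588/(18²) = -3588/324 = -3588*1/324 = -299/27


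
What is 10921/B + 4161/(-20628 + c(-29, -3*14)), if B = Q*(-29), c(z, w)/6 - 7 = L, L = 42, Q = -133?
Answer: 68672879/26142746 ≈ 2.6268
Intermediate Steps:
c(z, w) = 294 (c(z, w) = 42 + 6*42 = 42 + 252 = 294)
B = 3857 (B = -133*(-29) = 3857)
10921/B + 4161/(-20628 + c(-29, -3*14)) = 10921/3857 + 4161/(-20628 + 294) = 10921*(1/3857) + 4161/(-20334) = 10921/3857 + 4161*(-1/20334) = 10921/3857 - 1387/6778 = 68672879/26142746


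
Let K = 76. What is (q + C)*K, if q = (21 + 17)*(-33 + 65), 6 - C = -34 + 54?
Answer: 91352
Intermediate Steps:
C = -14 (C = 6 - (-34 + 54) = 6 - 1*20 = 6 - 20 = -14)
q = 1216 (q = 38*32 = 1216)
(q + C)*K = (1216 - 14)*76 = 1202*76 = 91352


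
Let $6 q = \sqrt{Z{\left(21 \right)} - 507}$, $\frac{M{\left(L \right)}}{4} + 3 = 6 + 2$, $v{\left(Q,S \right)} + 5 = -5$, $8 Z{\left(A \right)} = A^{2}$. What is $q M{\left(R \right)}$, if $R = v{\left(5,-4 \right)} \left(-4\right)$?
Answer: $\frac{5 i \sqrt{7230}}{6} \approx 70.858 i$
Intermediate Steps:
$Z{\left(A \right)} = \frac{A^{2}}{8}$
$v{\left(Q,S \right)} = -10$ ($v{\left(Q,S \right)} = -5 - 5 = -10$)
$R = 40$ ($R = \left(-10\right) \left(-4\right) = 40$)
$M{\left(L \right)} = 20$ ($M{\left(L \right)} = -12 + 4 \left(6 + 2\right) = -12 + 4 \cdot 8 = -12 + 32 = 20$)
$q = \frac{i \sqrt{7230}}{24}$ ($q = \frac{\sqrt{\frac{21^{2}}{8} - 507}}{6} = \frac{\sqrt{\frac{1}{8} \cdot 441 - 507}}{6} = \frac{\sqrt{\frac{441}{8} - 507}}{6} = \frac{\sqrt{- \frac{3615}{8}}}{6} = \frac{\frac{1}{4} i \sqrt{7230}}{6} = \frac{i \sqrt{7230}}{24} \approx 3.5429 i$)
$q M{\left(R \right)} = \frac{i \sqrt{7230}}{24} \cdot 20 = \frac{5 i \sqrt{7230}}{6}$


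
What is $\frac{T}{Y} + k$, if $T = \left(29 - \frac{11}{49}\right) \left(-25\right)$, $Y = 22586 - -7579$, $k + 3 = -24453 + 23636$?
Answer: $- \frac{80804330}{98539} \approx -820.02$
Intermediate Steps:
$k = -820$ ($k = -3 + \left(-24453 + 23636\right) = -3 - 817 = -820$)
$Y = 30165$ ($Y = 22586 + 7579 = 30165$)
$T = - \frac{35250}{49}$ ($T = \left(29 - \frac{11}{49}\right) \left(-25\right) = \frac{1410}{49} \left(-25\right) = - \frac{35250}{49} \approx -719.39$)
$\frac{T}{Y} + k = - \frac{35250}{49 \cdot 30165} - 820 = \left(- \frac{35250}{49}\right) \frac{1}{30165} - 820 = - \frac{2350}{98539} - 820 = - \frac{80804330}{98539}$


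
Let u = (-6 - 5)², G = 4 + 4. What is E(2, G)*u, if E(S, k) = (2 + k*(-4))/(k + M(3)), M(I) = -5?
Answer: -1210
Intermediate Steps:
G = 8
u = 121 (u = (-11)² = 121)
E(S, k) = (2 - 4*k)/(-5 + k) (E(S, k) = (2 + k*(-4))/(k - 5) = (2 - 4*k)/(-5 + k))
E(2, G)*u = (2*(1 - 2*8)/(-5 + 8))*121 = (2*(1 - 16)/3)*121 = (2*(⅓)*(-15))*121 = -10*121 = -1210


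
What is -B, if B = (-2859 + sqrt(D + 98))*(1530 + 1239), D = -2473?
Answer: 7916571 - 13845*I*sqrt(95) ≈ 7.9166e+6 - 1.3494e+5*I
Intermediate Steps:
B = -7916571 + 13845*I*sqrt(95) (B = (-2859 + sqrt(-2473 + 98))*(1530 + 1239) = (-2859 + sqrt(-2375))*2769 = (-2859 + 5*I*sqrt(95))*2769 = -7916571 + 13845*I*sqrt(95) ≈ -7.9166e+6 + 1.3494e+5*I)
-B = -(-7916571 + 13845*I*sqrt(95)) = 7916571 - 13845*I*sqrt(95)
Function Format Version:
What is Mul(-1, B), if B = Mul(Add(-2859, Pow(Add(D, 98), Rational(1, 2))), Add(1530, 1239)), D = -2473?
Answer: Add(7916571, Mul(-13845, I, Pow(95, Rational(1, 2)))) ≈ Add(7.9166e+6, Mul(-1.3494e+5, I))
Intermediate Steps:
B = Add(-7916571, Mul(13845, I, Pow(95, Rational(1, 2)))) (B = Mul(Add(-2859, Pow(Add(-2473, 98), Rational(1, 2))), Add(1530, 1239)) = Mul(Add(-2859, Pow(-2375, Rational(1, 2))), 2769) = Mul(Add(-2859, Mul(5, I, Pow(95, Rational(1, 2)))), 2769) = Add(-7916571, Mul(13845, I, Pow(95, Rational(1, 2)))) ≈ Add(-7.9166e+6, Mul(1.3494e+5, I)))
Mul(-1, B) = Mul(-1, Add(-7916571, Mul(13845, I, Pow(95, Rational(1, 2))))) = Add(7916571, Mul(-13845, I, Pow(95, Rational(1, 2))))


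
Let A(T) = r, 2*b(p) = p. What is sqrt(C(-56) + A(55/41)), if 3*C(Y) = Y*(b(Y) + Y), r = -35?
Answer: sqrt(1533) ≈ 39.154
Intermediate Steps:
b(p) = p/2
A(T) = -35
C(Y) = Y**2/2 (C(Y) = (Y*(Y/2 + Y))/3 = (Y*(3*Y/2))/3 = (3*Y**2/2)/3 = Y**2/2)
sqrt(C(-56) + A(55/41)) = sqrt((1/2)*(-56)**2 - 35) = sqrt((1/2)*3136 - 35) = sqrt(1568 - 35) = sqrt(1533)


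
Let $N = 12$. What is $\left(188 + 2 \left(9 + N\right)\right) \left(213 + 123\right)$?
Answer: $77280$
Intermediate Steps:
$\left(188 + 2 \left(9 + N\right)\right) \left(213 + 123\right) = \left(188 + 2 \left(9 + 12\right)\right) \left(213 + 123\right) = \left(188 + 2 \cdot 21\right) 336 = \left(188 + 42\right) 336 = 230 \cdot 336 = 77280$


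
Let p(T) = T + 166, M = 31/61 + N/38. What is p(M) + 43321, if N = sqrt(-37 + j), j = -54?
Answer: 2652738/61 + I*sqrt(91)/38 ≈ 43488.0 + 0.25104*I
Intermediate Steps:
N = I*sqrt(91) (N = sqrt(-37 - 54) = sqrt(-91) = I*sqrt(91) ≈ 9.5394*I)
M = 31/61 + I*sqrt(91)/38 (M = 31/61 + (I*sqrt(91))/38 = 31*(1/61) + (I*sqrt(91))*(1/38) = 31/61 + I*sqrt(91)/38 ≈ 0.5082 + 0.25104*I)
p(T) = 166 + T
p(M) + 43321 = (166 + (31/61 + I*sqrt(91)/38)) + 43321 = (10157/61 + I*sqrt(91)/38) + 43321 = 2652738/61 + I*sqrt(91)/38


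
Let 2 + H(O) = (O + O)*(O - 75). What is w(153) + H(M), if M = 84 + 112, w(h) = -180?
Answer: 47250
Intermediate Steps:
M = 196
H(O) = -2 + 2*O*(-75 + O) (H(O) = -2 + (O + O)*(O - 75) = -2 + (2*O)*(-75 + O) = -2 + 2*O*(-75 + O))
w(153) + H(M) = -180 + (-2 - 150*196 + 2*196²) = -180 + (-2 - 29400 + 2*38416) = -180 + (-2 - 29400 + 76832) = -180 + 47430 = 47250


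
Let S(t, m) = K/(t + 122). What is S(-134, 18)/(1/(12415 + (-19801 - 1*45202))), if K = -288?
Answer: -1262112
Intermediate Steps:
S(t, m) = -288/(122 + t) (S(t, m) = -288/(t + 122) = -288/(122 + t))
S(-134, 18)/(1/(12415 + (-19801 - 1*45202))) = (-288/(122 - 134))/(1/(12415 + (-19801 - 1*45202))) = (-288/(-12))/(1/(12415 + (-19801 - 45202))) = (-288*(-1/12))/(1/(12415 - 65003)) = 24/(1/(-52588)) = 24/(-1/52588) = 24*(-52588) = -1262112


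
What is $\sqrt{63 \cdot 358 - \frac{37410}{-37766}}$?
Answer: $\frac{\sqrt{8042380864221}}{18883} \approx 150.18$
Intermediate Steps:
$\sqrt{63 \cdot 358 - \frac{37410}{-37766}} = \sqrt{22554 - - \frac{18705}{18883}} = \sqrt{22554 + \frac{18705}{18883}} = \sqrt{\frac{425905887}{18883}} = \frac{\sqrt{8042380864221}}{18883}$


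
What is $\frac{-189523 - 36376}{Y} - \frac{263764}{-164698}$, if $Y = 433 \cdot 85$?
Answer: $- \frac{13748639741}{3030854945} \approx -4.5362$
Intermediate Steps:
$Y = 36805$
$\frac{-189523 - 36376}{Y} - \frac{263764}{-164698} = \frac{-189523 - 36376}{36805} - \frac{263764}{-164698} = \left(-225899\right) \frac{1}{36805} - - \frac{131882}{82349} = - \frac{225899}{36805} + \frac{131882}{82349} = - \frac{13748639741}{3030854945}$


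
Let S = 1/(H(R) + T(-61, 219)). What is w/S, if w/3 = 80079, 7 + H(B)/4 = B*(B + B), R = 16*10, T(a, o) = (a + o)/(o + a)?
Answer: 49194051201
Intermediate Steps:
T(a, o) = 1 (T(a, o) = (a + o)/(a + o) = 1)
R = 160
H(B) = -28 + 8*B² (H(B) = -28 + 4*(B*(B + B)) = -28 + 4*(B*(2*B)) = -28 + 4*(2*B²) = -28 + 8*B²)
w = 240237 (w = 3*80079 = 240237)
S = 1/204773 (S = 1/((-28 + 8*160²) + 1) = 1/((-28 + 8*25600) + 1) = 1/((-28 + 204800) + 1) = 1/(204772 + 1) = 1/204773 ≈ 4.8835e-6)
w/S = 240237/(1/204773) = 240237*204773 = 49194051201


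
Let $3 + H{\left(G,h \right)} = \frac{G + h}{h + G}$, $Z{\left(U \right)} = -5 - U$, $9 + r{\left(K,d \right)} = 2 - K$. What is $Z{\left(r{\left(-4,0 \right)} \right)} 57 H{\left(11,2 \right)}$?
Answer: $228$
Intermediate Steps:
$r{\left(K,d \right)} = -7 - K$ ($r{\left(K,d \right)} = -9 - \left(-2 + K\right) = -7 - K$)
$H{\left(G,h \right)} = -2$ ($H{\left(G,h \right)} = -3 + \frac{G + h}{h + G} = -3 + \frac{G + h}{G + h} = -3 + 1 = -2$)
$Z{\left(r{\left(-4,0 \right)} \right)} 57 H{\left(11,2 \right)} = \left(-5 - \left(-7 - -4\right)\right) 57 \left(-2\right) = \left(-5 - \left(-7 + 4\right)\right) 57 \left(-2\right) = \left(-5 - -3\right) 57 \left(-2\right) = \left(-5 + 3\right) 57 \left(-2\right) = \left(-2\right) 57 \left(-2\right) = \left(-114\right) \left(-2\right) = 228$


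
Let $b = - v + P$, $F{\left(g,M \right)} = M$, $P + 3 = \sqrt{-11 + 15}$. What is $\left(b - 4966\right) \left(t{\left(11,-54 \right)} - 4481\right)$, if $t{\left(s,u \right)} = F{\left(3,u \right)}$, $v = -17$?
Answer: $22448250$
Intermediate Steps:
$P = -1$ ($P = -3 + \sqrt{-11 + 15} = -3 + \sqrt{4} = -3 + 2 = -1$)
$t{\left(s,u \right)} = u$
$b = 16$ ($b = \left(-1\right) \left(-17\right) - 1 = 17 - 1 = 16$)
$\left(b - 4966\right) \left(t{\left(11,-54 \right)} - 4481\right) = \left(16 - 4966\right) \left(-54 - 4481\right) = \left(-4950\right) \left(-4535\right) = 22448250$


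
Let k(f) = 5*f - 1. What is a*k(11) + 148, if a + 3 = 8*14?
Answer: 6034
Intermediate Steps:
k(f) = -1 + 5*f
a = 109 (a = -3 + 8*14 = -3 + 112 = 109)
a*k(11) + 148 = 109*(-1 + 5*11) + 148 = 109*(-1 + 55) + 148 = 109*54 + 148 = 5886 + 148 = 6034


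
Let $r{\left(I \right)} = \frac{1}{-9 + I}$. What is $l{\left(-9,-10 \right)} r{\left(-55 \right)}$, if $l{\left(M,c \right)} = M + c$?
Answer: $\frac{19}{64} \approx 0.29688$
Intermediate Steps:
$l{\left(-9,-10 \right)} r{\left(-55 \right)} = \frac{-9 - 10}{-9 - 55} = - \frac{19}{-64} = \left(-19\right) \left(- \frac{1}{64}\right) = \frac{19}{64}$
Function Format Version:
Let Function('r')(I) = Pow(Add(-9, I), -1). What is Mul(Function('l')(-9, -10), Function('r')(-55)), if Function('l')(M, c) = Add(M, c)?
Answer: Rational(19, 64) ≈ 0.29688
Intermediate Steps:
Mul(Function('l')(-9, -10), Function('r')(-55)) = Mul(Add(-9, -10), Pow(Add(-9, -55), -1)) = Mul(-19, Pow(-64, -1)) = Mul(-19, Rational(-1, 64)) = Rational(19, 64)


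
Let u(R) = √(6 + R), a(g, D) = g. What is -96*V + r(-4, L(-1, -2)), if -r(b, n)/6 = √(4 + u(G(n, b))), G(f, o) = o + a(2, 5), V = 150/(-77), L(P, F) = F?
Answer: 14400/77 - 6*√6 ≈ 172.32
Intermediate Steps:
V = -150/77 (V = 150*(-1/77) = -150/77 ≈ -1.9481)
G(f, o) = 2 + o (G(f, o) = o + 2 = 2 + o)
r(b, n) = -6*√(4 + √(8 + b)) (r(b, n) = -6*√(4 + √(6 + (2 + b))) = -6*√(4 + √(8 + b)))
-96*V + r(-4, L(-1, -2)) = -96*(-150/77) - 6*√(4 + √(8 - 4)) = 14400/77 - 6*√(4 + √4) = 14400/77 - 6*√(4 + 2) = 14400/77 - 6*√6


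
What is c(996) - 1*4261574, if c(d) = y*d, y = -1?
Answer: -4262570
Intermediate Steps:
c(d) = -d
c(996) - 1*4261574 = -1*996 - 1*4261574 = -996 - 4261574 = -4262570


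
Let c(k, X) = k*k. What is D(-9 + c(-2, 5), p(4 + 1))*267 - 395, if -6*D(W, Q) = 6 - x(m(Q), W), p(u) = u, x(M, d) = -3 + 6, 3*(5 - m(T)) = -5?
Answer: -1057/2 ≈ -528.50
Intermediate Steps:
m(T) = 20/3 (m(T) = 5 - 1/3*(-5) = 5 + 5/3 = 20/3)
c(k, X) = k**2
x(M, d) = 3
D(W, Q) = -1/2 (D(W, Q) = -(6 - 1*3)/6 = -(6 - 3)/6 = -1/6*3 = -1/2)
D(-9 + c(-2, 5), p(4 + 1))*267 - 395 = -1/2*267 - 395 = -267/2 - 395 = -1057/2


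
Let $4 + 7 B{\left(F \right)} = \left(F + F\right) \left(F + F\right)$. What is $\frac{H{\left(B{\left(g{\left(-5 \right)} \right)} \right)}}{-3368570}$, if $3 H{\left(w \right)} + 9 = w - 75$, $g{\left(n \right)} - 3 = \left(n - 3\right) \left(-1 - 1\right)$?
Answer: $- \frac{142}{11789995} \approx -1.2044 \cdot 10^{-5}$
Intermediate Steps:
$g{\left(n \right)} = 9 - 2 n$ ($g{\left(n \right)} = 3 + \left(n - 3\right) \left(-1 - 1\right) = 3 + \left(-3 + n\right) \left(-2\right) = 3 - \left(-6 + 2 n\right) = 9 - 2 n$)
$B{\left(F \right)} = - \frac{4}{7} + \frac{4 F^{2}}{7}$ ($B{\left(F \right)} = - \frac{4}{7} + \frac{\left(F + F\right) \left(F + F\right)}{7} = - \frac{4}{7} + \frac{2 F 2 F}{7} = - \frac{4}{7} + \frac{4 F^{2}}{7}$)
$H{\left(w \right)} = -28 + \frac{w}{3}$ ($H{\left(w \right)} = -3 + \frac{w - 75}{3} = -3 + \frac{-75 + w}{3} = -3 + \left(-25 + \frac{w}{3}\right) = -28 + \frac{w}{3}$)
$\frac{H{\left(B{\left(g{\left(-5 \right)} \right)} \right)}}{-3368570} = \frac{-28 + \frac{- \frac{4}{7} + \frac{4 \left(9 - -10\right)^{2}}{7}}{3}}{-3368570} = \left(-28 + \frac{- \frac{4}{7} + \frac{4 \left(9 + 10\right)^{2}}{7}}{3}\right) \left(- \frac{1}{3368570}\right) = \left(-28 + \frac{- \frac{4}{7} + \frac{4 \cdot 19^{2}}{7}}{3}\right) \left(- \frac{1}{3368570}\right) = \left(-28 + \frac{- \frac{4}{7} + \frac{4}{7} \cdot 361}{3}\right) \left(- \frac{1}{3368570}\right) = \left(-28 + \frac{- \frac{4}{7} + \frac{1444}{7}}{3}\right) \left(- \frac{1}{3368570}\right) = \left(-28 + \frac{1}{3} \cdot \frac{1440}{7}\right) \left(- \frac{1}{3368570}\right) = \left(-28 + \frac{480}{7}\right) \left(- \frac{1}{3368570}\right) = \frac{284}{7} \left(- \frac{1}{3368570}\right) = - \frac{142}{11789995}$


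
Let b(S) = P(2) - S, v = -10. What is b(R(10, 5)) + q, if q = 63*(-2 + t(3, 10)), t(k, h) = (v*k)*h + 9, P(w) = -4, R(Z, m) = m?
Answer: -18468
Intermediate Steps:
t(k, h) = 9 - 10*h*k (t(k, h) = (-10*k)*h + 9 = -10*h*k + 9 = 9 - 10*h*k)
q = -18459 (q = 63*(-2 + (9 - 10*10*3)) = 63*(-2 + (9 - 300)) = 63*(-2 - 291) = 63*(-293) = -18459)
b(S) = -4 - S
b(R(10, 5)) + q = (-4 - 1*5) - 18459 = (-4 - 5) - 18459 = -9 - 18459 = -18468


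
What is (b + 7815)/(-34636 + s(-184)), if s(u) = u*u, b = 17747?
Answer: -12781/390 ≈ -32.772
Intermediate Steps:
s(u) = u²
(b + 7815)/(-34636 + s(-184)) = (17747 + 7815)/(-34636 + (-184)²) = 25562/(-34636 + 33856) = 25562/(-780) = 25562*(-1/780) = -12781/390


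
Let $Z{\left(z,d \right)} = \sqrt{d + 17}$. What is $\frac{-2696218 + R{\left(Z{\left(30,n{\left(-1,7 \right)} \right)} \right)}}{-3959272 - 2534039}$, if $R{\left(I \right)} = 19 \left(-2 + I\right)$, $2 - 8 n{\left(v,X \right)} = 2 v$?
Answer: $\frac{299584}{721479} - \frac{19 \sqrt{70}}{12986622} \approx 0.41522$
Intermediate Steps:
$n{\left(v,X \right)} = \frac{1}{4} - \frac{v}{4}$ ($n{\left(v,X \right)} = \frac{1}{4} - \frac{2 v}{8} = \frac{1}{4} - \frac{v}{4}$)
$Z{\left(z,d \right)} = \sqrt{17 + d}$
$R{\left(I \right)} = -38 + 19 I$
$\frac{-2696218 + R{\left(Z{\left(30,n{\left(-1,7 \right)} \right)} \right)}}{-3959272 - 2534039} = \frac{-2696218 - \left(38 - 19 \sqrt{17 + \left(\frac{1}{4} - - \frac{1}{4}\right)}\right)}{-3959272 - 2534039} = \frac{-2696218 - \left(38 - 19 \sqrt{17 + \left(\frac{1}{4} + \frac{1}{4}\right)}\right)}{-6493311} = \left(-2696218 - \left(38 - 19 \sqrt{17 + \frac{1}{2}}\right)\right) \left(- \frac{1}{6493311}\right) = \left(-2696218 - \left(38 - 19 \sqrt{\frac{35}{2}}\right)\right) \left(- \frac{1}{6493311}\right) = \left(-2696218 - \left(38 - 19 \frac{\sqrt{70}}{2}\right)\right) \left(- \frac{1}{6493311}\right) = \left(-2696218 - \left(38 - \frac{19 \sqrt{70}}{2}\right)\right) \left(- \frac{1}{6493311}\right) = \left(-2696256 + \frac{19 \sqrt{70}}{2}\right) \left(- \frac{1}{6493311}\right) = \frac{299584}{721479} - \frac{19 \sqrt{70}}{12986622}$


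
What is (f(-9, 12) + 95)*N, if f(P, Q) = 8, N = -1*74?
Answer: -7622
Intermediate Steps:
N = -74
(f(-9, 12) + 95)*N = (8 + 95)*(-74) = 103*(-74) = -7622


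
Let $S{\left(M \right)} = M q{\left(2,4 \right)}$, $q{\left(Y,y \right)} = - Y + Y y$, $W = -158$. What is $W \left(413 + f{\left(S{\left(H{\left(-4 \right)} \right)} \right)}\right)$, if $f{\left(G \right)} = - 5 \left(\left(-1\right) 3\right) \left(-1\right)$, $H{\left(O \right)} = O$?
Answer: $-62884$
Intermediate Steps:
$S{\left(M \right)} = 6 M$ ($S{\left(M \right)} = M 2 \left(-1 + 4\right) = M 2 \cdot 3 = M 6 = 6 M$)
$f{\left(G \right)} = -15$ ($f{\left(G \right)} = \left(-5\right) \left(-3\right) \left(-1\right) = 15 \left(-1\right) = -15$)
$W \left(413 + f{\left(S{\left(H{\left(-4 \right)} \right)} \right)}\right) = - 158 \left(413 - 15\right) = \left(-158\right) 398 = -62884$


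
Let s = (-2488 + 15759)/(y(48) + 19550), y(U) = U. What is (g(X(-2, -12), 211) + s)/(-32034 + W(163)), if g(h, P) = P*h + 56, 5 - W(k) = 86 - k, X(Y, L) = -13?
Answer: 52646555/626195296 ≈ 0.084074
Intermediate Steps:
W(k) = -81 + k (W(k) = 5 - (86 - k) = 5 + (-86 + k) = -81 + k)
g(h, P) = 56 + P*h
s = 13271/19598 (s = (-2488 + 15759)/(48 + 19550) = 13271/19598 ≈ 0.67716)
(g(X(-2, -12), 211) + s)/(-32034 + W(163)) = ((56 + 211*(-13)) + 13271/19598)/(-32034 + (-81 + 163)) = ((56 - 2743) + 13271/19598)/(-32034 + 82) = (-2687 + 13271/19598)/(-31952) = -52646555/19598*(-1/31952) = 52646555/626195296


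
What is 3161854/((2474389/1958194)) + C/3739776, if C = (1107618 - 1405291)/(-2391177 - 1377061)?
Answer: 87253215920763090241573885/34869995500205605632 ≈ 2.5022e+6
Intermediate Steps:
C = 297673/3768238 (C = -297673/(-3768238) = -297673*(-1/3768238) = 297673/3768238 ≈ 0.078995)
3161854/((2474389/1958194)) + C/3739776 = 3161854/((2474389/1958194)) + (297673/3768238)/3739776 = 3161854/((2474389*(1/1958194))) + (297673/3768238)*(1/3739776) = 3161854/(2474389/1958194) + 297673/14092366034688 = 3161854*(1958194/2474389) + 297673/14092366034688 = 6191523531676/2474389 + 297673/14092366034688 = 87253215920763090241573885/34869995500205605632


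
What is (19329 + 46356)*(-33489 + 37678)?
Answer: 275154465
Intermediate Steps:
(19329 + 46356)*(-33489 + 37678) = 65685*4189 = 275154465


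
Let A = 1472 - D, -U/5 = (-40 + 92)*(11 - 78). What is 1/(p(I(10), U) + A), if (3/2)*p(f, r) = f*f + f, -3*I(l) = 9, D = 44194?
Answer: -1/42718 ≈ -2.3409e-5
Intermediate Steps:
I(l) = -3 (I(l) = -1/3*9 = -3)
U = 17420 (U = -5*(-40 + 92)*(11 - 78) = -260*(-67) = -5*(-3484) = 17420)
p(f, r) = 2*f/3 + 2*f**2/3 (p(f, r) = 2*(f*f + f)/3 = 2*(f**2 + f)/3 = 2*(f + f**2)/3 = 2*f/3 + 2*f**2/3)
A = -42722 (A = 1472 - 1*44194 = 1472 - 44194 = -42722)
1/(p(I(10), U) + A) = 1/((2/3)*(-3)*(1 - 3) - 42722) = 1/((2/3)*(-3)*(-2) - 42722) = 1/(4 - 42722) = 1/(-42718) = -1/42718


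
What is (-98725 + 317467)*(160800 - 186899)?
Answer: -5708947458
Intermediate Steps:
(-98725 + 317467)*(160800 - 186899) = 218742*(-26099) = -5708947458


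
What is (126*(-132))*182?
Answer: -3027024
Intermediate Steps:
(126*(-132))*182 = -16632*182 = -3027024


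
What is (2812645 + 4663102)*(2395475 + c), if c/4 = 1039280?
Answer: 48985542413465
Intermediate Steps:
c = 4157120 (c = 4*1039280 = 4157120)
(2812645 + 4663102)*(2395475 + c) = (2812645 + 4663102)*(2395475 + 4157120) = 7475747*6552595 = 48985542413465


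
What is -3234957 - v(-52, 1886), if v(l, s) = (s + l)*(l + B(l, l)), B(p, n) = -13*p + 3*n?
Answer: -4093269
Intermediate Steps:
v(l, s) = -9*l*(l + s) (v(l, s) = (s + l)*(l + (-13*l + 3*l)) = (l + s)*(l - 10*l) = (l + s)*(-9*l) = -9*l*(l + s))
-3234957 - v(-52, 1886) = -3234957 - 9*(-52)*(-1*(-52) - 1*1886) = -3234957 - 9*(-52)*(52 - 1886) = -3234957 - 9*(-52)*(-1834) = -3234957 - 1*858312 = -3234957 - 858312 = -4093269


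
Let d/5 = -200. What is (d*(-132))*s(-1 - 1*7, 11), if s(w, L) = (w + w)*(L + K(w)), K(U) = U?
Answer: -6336000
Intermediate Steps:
d = -1000 (d = 5*(-200) = -1000)
s(w, L) = 2*w*(L + w) (s(w, L) = (w + w)*(L + w) = (2*w)*(L + w) = 2*w*(L + w))
(d*(-132))*s(-1 - 1*7, 11) = (-1000*(-132))*(2*(-1 - 1*7)*(11 + (-1 - 1*7))) = 132000*(2*(-1 - 7)*(11 + (-1 - 7))) = 132000*(2*(-8)*(11 - 8)) = 132000*(2*(-8)*3) = 132000*(-48) = -6336000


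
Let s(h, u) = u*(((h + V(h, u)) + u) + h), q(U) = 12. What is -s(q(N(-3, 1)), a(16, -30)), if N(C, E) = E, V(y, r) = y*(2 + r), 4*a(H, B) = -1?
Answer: 179/16 ≈ 11.188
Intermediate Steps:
a(H, B) = -1/4 (a(H, B) = (1/4)*(-1) = -1/4)
s(h, u) = u*(u + 2*h + h*(2 + u)) (s(h, u) = u*(((h + h*(2 + u)) + u) + h) = u*((h + u + h*(2 + u)) + h) = u*(u + 2*h + h*(2 + u)))
-s(q(N(-3, 1)), a(16, -30)) = -(-1)*(-1/4 + 4*12 + 12*(-1/4))/4 = -(-1)*(-1/4 + 48 - 3)/4 = -(-1)*179/(4*4) = -1*(-179/16) = 179/16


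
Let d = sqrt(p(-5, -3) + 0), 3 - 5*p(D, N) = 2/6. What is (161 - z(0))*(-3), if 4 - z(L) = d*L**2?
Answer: -471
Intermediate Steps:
p(D, N) = 8/15 (p(D, N) = 3/5 - 2/(5*6) = 3/5 - 1/5*1/3 = 3/5 - 1/15 = 8/15)
d = 2*sqrt(30)/15 (d = sqrt(8/15 + 0) = sqrt(8/15) = 2*sqrt(30)/15 ≈ 0.73030)
z(L) = 4 - 2*sqrt(30)*L**2/15 (z(L) = 4 - 2*sqrt(30)/15*L**2 = 4 - 2*sqrt(30)*L**2/15)
(161 - z(0))*(-3) = (161 - (4 - 2/15*sqrt(30)*0**2))*(-3) = (161 - (4 - 2/15*sqrt(30)*0))*(-3) = (161 - (4 + 0))*(-3) = (161 - 1*4)*(-3) = (161 - 4)*(-3) = 157*(-3) = -471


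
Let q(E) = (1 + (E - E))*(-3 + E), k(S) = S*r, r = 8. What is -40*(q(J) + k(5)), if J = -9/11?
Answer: -15920/11 ≈ -1447.3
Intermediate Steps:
J = -9/11 (J = -9*1/11 = -9/11 ≈ -0.81818)
k(S) = 8*S (k(S) = S*8 = 8*S)
q(E) = -3 + E (q(E) = (1 + 0)*(-3 + E) = 1*(-3 + E) = -3 + E)
-40*(q(J) + k(5)) = -40*((-3 - 9/11) + 8*5) = -40*(-42/11 + 40) = -40*398/11 = -15920/11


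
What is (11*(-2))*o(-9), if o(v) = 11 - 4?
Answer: -154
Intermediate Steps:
o(v) = 7
(11*(-2))*o(-9) = (11*(-2))*7 = -22*7 = -154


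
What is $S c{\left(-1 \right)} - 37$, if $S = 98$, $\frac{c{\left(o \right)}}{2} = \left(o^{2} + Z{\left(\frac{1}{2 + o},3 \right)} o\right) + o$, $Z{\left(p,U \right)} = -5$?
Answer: $943$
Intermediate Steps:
$c{\left(o \right)} = - 8 o + 2 o^{2}$ ($c{\left(o \right)} = 2 \left(\left(o^{2} - 5 o\right) + o\right) = 2 \left(o^{2} - 4 o\right) = - 8 o + 2 o^{2}$)
$S c{\left(-1 \right)} - 37 = 98 \cdot 2 \left(-1\right) \left(-4 - 1\right) - 37 = 98 \cdot 2 \left(-1\right) \left(-5\right) - 37 = 98 \cdot 10 - 37 = 980 - 37 = 943$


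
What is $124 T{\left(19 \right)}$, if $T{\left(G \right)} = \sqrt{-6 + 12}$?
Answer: $124 \sqrt{6} \approx 303.74$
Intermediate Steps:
$T{\left(G \right)} = \sqrt{6}$
$124 T{\left(19 \right)} = 124 \sqrt{6}$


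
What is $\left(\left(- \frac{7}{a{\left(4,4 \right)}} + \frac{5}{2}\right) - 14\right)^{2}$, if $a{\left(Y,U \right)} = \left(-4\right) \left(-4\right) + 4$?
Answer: $\frac{56169}{400} \approx 140.42$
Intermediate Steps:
$a{\left(Y,U \right)} = 20$ ($a{\left(Y,U \right)} = 16 + 4 = 20$)
$\left(\left(- \frac{7}{a{\left(4,4 \right)}} + \frac{5}{2}\right) - 14\right)^{2} = \left(\left(- \frac{7}{20} + \frac{5}{2}\right) - 14\right)^{2} = \left(\frac{43}{20} - 14\right)^{2} = \left(- \frac{237}{20}\right)^{2} = \frac{56169}{400}$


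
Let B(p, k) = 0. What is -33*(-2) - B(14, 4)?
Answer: 66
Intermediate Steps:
-33*(-2) - B(14, 4) = -33*(-2) - 1*0 = 66 + 0 = 66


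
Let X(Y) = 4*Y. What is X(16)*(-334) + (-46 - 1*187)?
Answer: -21609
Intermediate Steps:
X(16)*(-334) + (-46 - 1*187) = (4*16)*(-334) + (-46 - 1*187) = 64*(-334) + (-46 - 187) = -21376 - 233 = -21609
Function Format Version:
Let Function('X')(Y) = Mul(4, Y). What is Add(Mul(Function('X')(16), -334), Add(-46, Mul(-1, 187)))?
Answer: -21609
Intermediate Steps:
Add(Mul(Function('X')(16), -334), Add(-46, Mul(-1, 187))) = Add(Mul(Mul(4, 16), -334), Add(-46, Mul(-1, 187))) = Add(Mul(64, -334), Add(-46, -187)) = Add(-21376, -233) = -21609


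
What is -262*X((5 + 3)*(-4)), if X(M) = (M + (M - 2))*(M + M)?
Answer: -1106688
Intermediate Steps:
X(M) = 2*M*(-2 + 2*M) (X(M) = (M + (-2 + M))*(2*M) = (-2 + 2*M)*(2*M) = 2*M*(-2 + 2*M))
-262*X((5 + 3)*(-4)) = -1048*(5 + 3)*(-4)*(-1 + (5 + 3)*(-4)) = -1048*8*(-4)*(-1 + 8*(-4)) = -1048*(-32)*(-1 - 32) = -1048*(-32)*(-33) = -262*4224 = -1106688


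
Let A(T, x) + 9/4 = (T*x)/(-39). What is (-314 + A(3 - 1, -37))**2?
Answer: 2404823521/24336 ≈ 98818.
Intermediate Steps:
A(T, x) = -9/4 - T*x/39 (A(T, x) = -9/4 + (T*x)/(-39) = -9/4 + (T*x)*(-1/39) = -9/4 - T*x/39)
(-314 + A(3 - 1, -37))**2 = (-314 + (-9/4 - 1/39*(3 - 1)*(-37)))**2 = (-314 + (-9/4 - 1/39*2*(-37)))**2 = (-314 + (-9/4 + 74/39))**2 = (-314 - 55/156)**2 = (-49039/156)**2 = 2404823521/24336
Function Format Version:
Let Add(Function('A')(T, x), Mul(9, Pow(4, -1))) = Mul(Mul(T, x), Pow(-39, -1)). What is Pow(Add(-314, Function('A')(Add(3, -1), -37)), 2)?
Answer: Rational(2404823521, 24336) ≈ 98818.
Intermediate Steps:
Function('A')(T, x) = Add(Rational(-9, 4), Mul(Rational(-1, 39), T, x)) (Function('A')(T, x) = Add(Rational(-9, 4), Mul(Mul(T, x), Pow(-39, -1))) = Add(Rational(-9, 4), Mul(Mul(T, x), Rational(-1, 39))) = Add(Rational(-9, 4), Mul(Rational(-1, 39), T, x)))
Pow(Add(-314, Function('A')(Add(3, -1), -37)), 2) = Pow(Add(-314, Add(Rational(-9, 4), Mul(Rational(-1, 39), Add(3, -1), -37))), 2) = Pow(Add(-314, Add(Rational(-9, 4), Mul(Rational(-1, 39), 2, -37))), 2) = Pow(Add(-314, Add(Rational(-9, 4), Rational(74, 39))), 2) = Pow(Add(-314, Rational(-55, 156)), 2) = Pow(Rational(-49039, 156), 2) = Rational(2404823521, 24336)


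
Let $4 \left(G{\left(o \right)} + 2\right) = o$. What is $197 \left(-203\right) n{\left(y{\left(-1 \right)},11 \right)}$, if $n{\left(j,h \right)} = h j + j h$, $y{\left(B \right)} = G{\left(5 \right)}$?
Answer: $\frac{1319703}{2} \approx 6.5985 \cdot 10^{5}$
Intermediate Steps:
$G{\left(o \right)} = -2 + \frac{o}{4}$
$y{\left(B \right)} = - \frac{3}{4}$ ($y{\left(B \right)} = -2 + \frac{1}{4} \cdot 5 = -2 + \frac{5}{4} = - \frac{3}{4}$)
$n{\left(j,h \right)} = 2 h j$ ($n{\left(j,h \right)} = h j + h j = 2 h j$)
$197 \left(-203\right) n{\left(y{\left(-1 \right)},11 \right)} = 197 \left(-203\right) 2 \cdot 11 \left(- \frac{3}{4}\right) = \left(-39991\right) \left(- \frac{33}{2}\right) = \frac{1319703}{2}$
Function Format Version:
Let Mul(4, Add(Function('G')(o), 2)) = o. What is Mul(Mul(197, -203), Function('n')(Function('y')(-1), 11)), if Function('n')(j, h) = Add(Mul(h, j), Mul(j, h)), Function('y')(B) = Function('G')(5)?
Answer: Rational(1319703, 2) ≈ 6.5985e+5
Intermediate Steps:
Function('G')(o) = Add(-2, Mul(Rational(1, 4), o))
Function('y')(B) = Rational(-3, 4) (Function('y')(B) = Add(-2, Mul(Rational(1, 4), 5)) = Add(-2, Rational(5, 4)) = Rational(-3, 4))
Function('n')(j, h) = Mul(2, h, j) (Function('n')(j, h) = Add(Mul(h, j), Mul(h, j)) = Mul(2, h, j))
Mul(Mul(197, -203), Function('n')(Function('y')(-1), 11)) = Mul(Mul(197, -203), Mul(2, 11, Rational(-3, 4))) = Mul(-39991, Rational(-33, 2)) = Rational(1319703, 2)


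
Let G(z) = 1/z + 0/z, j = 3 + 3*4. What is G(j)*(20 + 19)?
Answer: 13/5 ≈ 2.6000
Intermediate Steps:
j = 15 (j = 3 + 12 = 15)
G(z) = 1/z (G(z) = 1/z + 0 = 1/z)
G(j)*(20 + 19) = (20 + 19)/15 = (1/15)*39 = 13/5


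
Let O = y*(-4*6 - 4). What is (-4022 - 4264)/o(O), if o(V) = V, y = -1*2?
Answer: -4143/28 ≈ -147.96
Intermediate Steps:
y = -2
O = 56 (O = -2*(-4*6 - 4) = -2*(-24 - 4) = -2*(-28) = 56)
(-4022 - 4264)/o(O) = (-4022 - 4264)/56 = -8286*1/56 = -4143/28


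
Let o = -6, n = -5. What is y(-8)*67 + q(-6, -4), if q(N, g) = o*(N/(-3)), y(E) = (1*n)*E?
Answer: 2668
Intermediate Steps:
y(E) = -5*E (y(E) = (1*(-5))*E = -5*E)
q(N, g) = 2*N (q(N, g) = -6*N/(-3) = -6*N*(-1)/3 = -(-2)*N = 2*N)
y(-8)*67 + q(-6, -4) = -5*(-8)*67 + 2*(-6) = 40*67 - 12 = 2680 - 12 = 2668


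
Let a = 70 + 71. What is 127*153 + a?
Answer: 19572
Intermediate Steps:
a = 141
127*153 + a = 127*153 + 141 = 19431 + 141 = 19572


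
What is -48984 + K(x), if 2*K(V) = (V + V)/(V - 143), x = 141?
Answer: -98109/2 ≈ -49055.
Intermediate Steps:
K(V) = V/(-143 + V) (K(V) = ((V + V)/(V - 143))/2 = ((2*V)/(-143 + V))/2 = (2*V/(-143 + V))/2 = V/(-143 + V))
-48984 + K(x) = -48984 + 141/(-143 + 141) = -48984 + 141/(-2) = -48984 + 141*(-½) = -48984 - 141/2 = -98109/2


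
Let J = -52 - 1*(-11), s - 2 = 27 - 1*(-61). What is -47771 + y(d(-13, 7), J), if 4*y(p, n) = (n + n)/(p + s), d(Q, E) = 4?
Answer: -8980989/188 ≈ -47771.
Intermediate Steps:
s = 90 (s = 2 + (27 - 1*(-61)) = 2 + (27 + 61) = 2 + 88 = 90)
J = -41 (J = -52 + 11 = -41)
y(p, n) = n/(2*(90 + p)) (y(p, n) = ((n + n)/(p + 90))/4 = ((2*n)/(90 + p))/4 = (2*n/(90 + p))/4 = n/(2*(90 + p)))
-47771 + y(d(-13, 7), J) = -47771 + (½)*(-41)/(90 + 4) = -47771 + (½)*(-41)/94 = -47771 + (½)*(-41)*(1/94) = -47771 - 41/188 = -8980989/188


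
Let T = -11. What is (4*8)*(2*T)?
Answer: -704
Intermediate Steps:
(4*8)*(2*T) = (4*8)*(2*(-11)) = 32*(-22) = -704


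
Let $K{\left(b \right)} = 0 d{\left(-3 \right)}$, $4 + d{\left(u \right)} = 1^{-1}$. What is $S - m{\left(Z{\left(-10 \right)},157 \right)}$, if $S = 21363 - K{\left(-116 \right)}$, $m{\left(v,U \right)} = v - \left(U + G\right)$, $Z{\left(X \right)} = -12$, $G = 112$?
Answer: $21644$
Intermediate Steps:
$d{\left(u \right)} = -3$ ($d{\left(u \right)} = -4 + 1^{-1} = -4 + 1 = -3$)
$K{\left(b \right)} = 0$ ($K{\left(b \right)} = 0 \left(-3\right) = 0$)
$m{\left(v,U \right)} = -112 + v - U$ ($m{\left(v,U \right)} = v - \left(U + 112\right) = v - \left(112 + U\right) = -112 + v - U$)
$S = 21363$ ($S = 21363 - 0 = 21363 + 0 = 21363$)
$S - m{\left(Z{\left(-10 \right)},157 \right)} = 21363 - \left(-112 - 12 - 157\right) = 21363 - -281 = 21363 + 281 = 21644$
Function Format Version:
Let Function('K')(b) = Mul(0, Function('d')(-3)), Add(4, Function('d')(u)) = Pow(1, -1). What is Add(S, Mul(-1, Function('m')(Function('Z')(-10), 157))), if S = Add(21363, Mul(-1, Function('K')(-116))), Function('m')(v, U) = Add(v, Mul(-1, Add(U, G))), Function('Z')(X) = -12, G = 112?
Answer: 21644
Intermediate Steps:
Function('d')(u) = -3 (Function('d')(u) = Add(-4, Pow(1, -1)) = Add(-4, 1) = -3)
Function('K')(b) = 0 (Function('K')(b) = Mul(0, -3) = 0)
Function('m')(v, U) = Add(-112, v, Mul(-1, U)) (Function('m')(v, U) = Add(v, Mul(-1, Add(U, 112))) = Add(v, Mul(-1, Add(112, U))) = Add(v, Add(-112, Mul(-1, U))) = Add(-112, v, Mul(-1, U)))
S = 21363 (S = Add(21363, Mul(-1, 0)) = Add(21363, 0) = 21363)
Add(S, Mul(-1, Function('m')(Function('Z')(-10), 157))) = Add(21363, Mul(-1, Add(-112, -12, Mul(-1, 157)))) = Add(21363, Mul(-1, Add(-112, -12, -157))) = Add(21363, Mul(-1, -281)) = Add(21363, 281) = 21644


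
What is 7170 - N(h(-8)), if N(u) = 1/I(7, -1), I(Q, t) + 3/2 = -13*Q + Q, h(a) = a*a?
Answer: 1226072/171 ≈ 7170.0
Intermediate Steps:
h(a) = a**2
I(Q, t) = -3/2 - 12*Q (I(Q, t) = -3/2 + (-13*Q + Q) = -3/2 - 12*Q)
N(u) = -2/171 (N(u) = 1/(-3/2 - 12*7) = 1/(-3/2 - 84) = 1/(-171/2) = -2/171)
7170 - N(h(-8)) = 7170 - 1*(-2/171) = 7170 + 2/171 = 1226072/171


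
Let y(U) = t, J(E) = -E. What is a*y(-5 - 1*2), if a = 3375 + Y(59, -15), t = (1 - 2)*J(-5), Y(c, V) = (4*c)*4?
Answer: -21595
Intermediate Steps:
Y(c, V) = 16*c
t = -5 (t = (1 - 2)*(-1*(-5)) = -1*5 = -5)
y(U) = -5
a = 4319 (a = 3375 + 16*59 = 3375 + 944 = 4319)
a*y(-5 - 1*2) = 4319*(-5) = -21595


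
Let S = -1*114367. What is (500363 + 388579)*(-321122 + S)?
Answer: -387124462638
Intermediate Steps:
S = -114367
(500363 + 388579)*(-321122 + S) = (500363 + 388579)*(-321122 - 114367) = 888942*(-435489) = -387124462638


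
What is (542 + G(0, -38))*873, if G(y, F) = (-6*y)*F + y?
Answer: 473166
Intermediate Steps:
G(y, F) = y - 6*F*y (G(y, F) = -6*F*y + y = y - 6*F*y)
(542 + G(0, -38))*873 = (542 + 0*(1 - 6*(-38)))*873 = (542 + 0*(1 + 228))*873 = (542 + 0*229)*873 = (542 + 0)*873 = 542*873 = 473166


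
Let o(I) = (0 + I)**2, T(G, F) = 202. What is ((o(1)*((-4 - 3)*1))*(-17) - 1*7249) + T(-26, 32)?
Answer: -6928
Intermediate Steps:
o(I) = I**2
((o(1)*((-4 - 3)*1))*(-17) - 1*7249) + T(-26, 32) = ((1**2*((-4 - 3)*1))*(-17) - 1*7249) + 202 = ((1*(-7*1))*(-17) - 7249) + 202 = ((1*(-7))*(-17) - 7249) + 202 = (-7*(-17) - 7249) + 202 = (119 - 7249) + 202 = -7130 + 202 = -6928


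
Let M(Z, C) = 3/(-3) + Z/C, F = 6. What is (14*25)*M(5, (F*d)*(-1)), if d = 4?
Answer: -5075/12 ≈ -422.92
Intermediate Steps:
M(Z, C) = -1 + Z/C (M(Z, C) = 3*(-⅓) + Z/C = -1 + Z/C)
(14*25)*M(5, (F*d)*(-1)) = (14*25)*((5 - 6*4*(-1))/(((6*4)*(-1)))) = 350*((5 - 24*(-1))/((24*(-1)))) = 350*((5 - 1*(-24))/(-24)) = 350*(-(5 + 24)/24) = 350*(-1/24*29) = 350*(-29/24) = -5075/12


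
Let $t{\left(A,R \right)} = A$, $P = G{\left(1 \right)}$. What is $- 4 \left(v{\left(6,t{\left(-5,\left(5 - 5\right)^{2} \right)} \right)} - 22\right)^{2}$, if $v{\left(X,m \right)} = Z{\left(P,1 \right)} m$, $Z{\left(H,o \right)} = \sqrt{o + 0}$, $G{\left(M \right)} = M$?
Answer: $-2916$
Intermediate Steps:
$P = 1$
$Z{\left(H,o \right)} = \sqrt{o}$
$v{\left(X,m \right)} = m$ ($v{\left(X,m \right)} = \sqrt{1} m = 1 m = m$)
$- 4 \left(v{\left(6,t{\left(-5,\left(5 - 5\right)^{2} \right)} \right)} - 22\right)^{2} = - 4 \left(-5 - 22\right)^{2} = - 4 \left(-27\right)^{2} = \left(-4\right) 729 = -2916$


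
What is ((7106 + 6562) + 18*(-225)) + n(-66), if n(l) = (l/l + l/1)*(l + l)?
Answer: 18198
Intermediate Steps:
n(l) = 2*l*(1 + l) (n(l) = (1 + l*1)*(2*l) = (1 + l)*(2*l) = 2*l*(1 + l))
((7106 + 6562) + 18*(-225)) + n(-66) = ((7106 + 6562) + 18*(-225)) + 2*(-66)*(1 - 66) = (13668 - 4050) + 2*(-66)*(-65) = 9618 + 8580 = 18198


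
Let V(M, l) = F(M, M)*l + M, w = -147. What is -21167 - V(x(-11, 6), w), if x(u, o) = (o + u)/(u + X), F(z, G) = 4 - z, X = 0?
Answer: -227109/11 ≈ -20646.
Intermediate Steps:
x(u, o) = (o + u)/u (x(u, o) = (o + u)/(u + 0) = (o + u)/u)
V(M, l) = M + l*(4 - M) (V(M, l) = (4 - M)*l + M = l*(4 - M) + M = M + l*(4 - M))
-21167 - V(x(-11, 6), w) = -21167 - ((6 - 11)/(-11) - 1*(-147)*(-4 + (6 - 11)/(-11))) = -21167 - (-1/11*(-5) - 1*(-147)*(-4 - 1/11*(-5))) = -21167 - (5/11 - 1*(-147)*(-4 + 5/11)) = -21167 - (5/11 - 1*(-147)*(-39/11)) = -21167 - (5/11 - 5733/11) = -21167 - 1*(-5728/11) = -21167 + 5728/11 = -227109/11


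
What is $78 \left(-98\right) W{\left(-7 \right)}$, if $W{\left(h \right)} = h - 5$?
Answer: $91728$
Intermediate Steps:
$W{\left(h \right)} = -5 + h$ ($W{\left(h \right)} = h - 5 = -5 + h$)
$78 \left(-98\right) W{\left(-7 \right)} = 78 \left(-98\right) \left(-5 - 7\right) = \left(-7644\right) \left(-12\right) = 91728$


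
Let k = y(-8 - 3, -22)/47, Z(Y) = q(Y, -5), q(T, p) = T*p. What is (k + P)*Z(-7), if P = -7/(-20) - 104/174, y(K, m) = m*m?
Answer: 5753321/16356 ≈ 351.76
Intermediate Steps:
y(K, m) = m²
P = -431/1740 (P = -7*(-1/20) - 104*1/174 = 7/20 - 52/87 = -431/1740 ≈ -0.24770)
Z(Y) = -5*Y (Z(Y) = Y*(-5) = -5*Y)
k = 484/47 (k = (-22)²/47 = 484*(1/47) = 484/47 ≈ 10.298)
(k + P)*Z(-7) = (484/47 - 431/1740)*(-5*(-7)) = (821903/81780)*35 = 5753321/16356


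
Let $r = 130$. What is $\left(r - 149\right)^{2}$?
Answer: $361$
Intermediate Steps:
$\left(r - 149\right)^{2} = \left(130 - 149\right)^{2} = \left(-19\right)^{2} = 361$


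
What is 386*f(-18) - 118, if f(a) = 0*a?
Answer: -118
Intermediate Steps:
f(a) = 0
386*f(-18) - 118 = 386*0 - 118 = 0 - 118 = -118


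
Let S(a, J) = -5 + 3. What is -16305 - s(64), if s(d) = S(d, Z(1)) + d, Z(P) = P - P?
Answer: -16367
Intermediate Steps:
Z(P) = 0
S(a, J) = -2
s(d) = -2 + d
-16305 - s(64) = -16305 - (-2 + 64) = -16305 - 1*62 = -16305 - 62 = -16367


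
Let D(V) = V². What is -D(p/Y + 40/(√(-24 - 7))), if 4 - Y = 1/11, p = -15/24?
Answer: 189243825/3668416 - 550*I*√31/1333 ≈ 51.587 - 2.2973*I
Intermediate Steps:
p = -5/8 (p = -15*1/24 = -5/8 ≈ -0.62500)
Y = 43/11 (Y = 4 - 1/11 = 43/11 ≈ 3.9091)
-D(p/Y + 40/(√(-24 - 7))) = -(-5/(8*43/11) + 40/(√(-24 - 7)))² = -(-5/8*11/43 + 40/(√(-31)))² = -(-55/344 + 40/((I*√31)))² = -(-55/344 + 40*(-I*√31/31))² = -(-55/344 - 40*I*√31/31)²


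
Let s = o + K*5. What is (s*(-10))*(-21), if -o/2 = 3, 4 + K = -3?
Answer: -8610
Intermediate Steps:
K = -7 (K = -4 - 3 = -7)
o = -6 (o = -2*3 = -6)
s = -41 (s = -6 - 7*5 = -6 - 35 = -41)
(s*(-10))*(-21) = -41*(-10)*(-21) = 410*(-21) = -8610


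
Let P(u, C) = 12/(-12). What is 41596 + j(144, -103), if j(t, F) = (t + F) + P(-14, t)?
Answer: 41636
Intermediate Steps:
P(u, C) = -1 (P(u, C) = 12*(-1/12) = -1)
j(t, F) = -1 + F + t (j(t, F) = (t + F) - 1 = (F + t) - 1 = -1 + F + t)
41596 + j(144, -103) = 41596 + (-1 - 103 + 144) = 41596 + 40 = 41636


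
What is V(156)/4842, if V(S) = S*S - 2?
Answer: 12167/2421 ≈ 5.0256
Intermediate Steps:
V(S) = -2 + S² (V(S) = S² - 2 = -2 + S²)
V(156)/4842 = (-2 + 156²)/4842 = (-2 + 24336)*(1/4842) = 24334*(1/4842) = 12167/2421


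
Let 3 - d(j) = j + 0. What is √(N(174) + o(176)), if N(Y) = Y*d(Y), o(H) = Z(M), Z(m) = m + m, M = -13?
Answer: 2*I*√7445 ≈ 172.57*I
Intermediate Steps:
d(j) = 3 - j (d(j) = 3 - (j + 0) = 3 - j)
Z(m) = 2*m
o(H) = -26 (o(H) = 2*(-13) = -26)
N(Y) = Y*(3 - Y)
√(N(174) + o(176)) = √(174*(3 - 1*174) - 26) = √(174*(3 - 174) - 26) = √(174*(-171) - 26) = √(-29754 - 26) = √(-29780) = 2*I*√7445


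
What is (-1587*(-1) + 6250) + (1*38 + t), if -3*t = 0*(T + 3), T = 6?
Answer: 7875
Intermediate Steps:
t = 0 (t = -0*(6 + 3) = -0*9 = -⅓*0 = 0)
(-1587*(-1) + 6250) + (1*38 + t) = (-1587*(-1) + 6250) + (1*38 + 0) = (1587 + 6250) + (38 + 0) = 7837 + 38 = 7875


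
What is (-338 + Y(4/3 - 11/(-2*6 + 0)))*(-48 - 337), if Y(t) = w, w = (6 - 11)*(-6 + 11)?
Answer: 139755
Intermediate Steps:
w = -25 (w = -5*5 = -25)
Y(t) = -25
(-338 + Y(4/3 - 11/(-2*6 + 0)))*(-48 - 337) = (-338 - 25)*(-48 - 337) = -363*(-385) = 139755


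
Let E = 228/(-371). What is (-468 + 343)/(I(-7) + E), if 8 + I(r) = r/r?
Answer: 1855/113 ≈ 16.416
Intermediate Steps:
E = -228/371 (E = 228*(-1/371) = -228/371 ≈ -0.61456)
I(r) = -7 (I(r) = -8 + r/r = -8 + 1 = -7)
(-468 + 343)/(I(-7) + E) = (-468 + 343)/(-7 - 228/371) = -125/(-2825/371) = -125*(-371/2825) = 1855/113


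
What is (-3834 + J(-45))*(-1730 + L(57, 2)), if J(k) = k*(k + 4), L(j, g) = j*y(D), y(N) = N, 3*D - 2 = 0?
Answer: 3365388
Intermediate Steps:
D = ⅔ (D = ⅔ + (⅓)*0 = ⅔ + 0 = ⅔ ≈ 0.66667)
L(j, g) = 2*j/3 (L(j, g) = j*(⅔) = 2*j/3)
J(k) = k*(4 + k)
(-3834 + J(-45))*(-1730 + L(57, 2)) = (-3834 - 45*(4 - 45))*(-1730 + (⅔)*57) = (-3834 - 45*(-41))*(-1730 + 38) = (-3834 + 1845)*(-1692) = -1989*(-1692) = 3365388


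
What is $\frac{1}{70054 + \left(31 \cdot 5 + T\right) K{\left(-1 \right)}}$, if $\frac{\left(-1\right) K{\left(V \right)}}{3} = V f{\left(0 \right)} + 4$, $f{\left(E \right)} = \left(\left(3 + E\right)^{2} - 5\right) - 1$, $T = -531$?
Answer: $\frac{1}{71182} \approx 1.4048 \cdot 10^{-5}$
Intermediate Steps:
$f{\left(E \right)} = -6 + \left(3 + E\right)^{2}$ ($f{\left(E \right)} = \left(-5 + \left(3 + E\right)^{2}\right) - 1 = -6 + \left(3 + E\right)^{2}$)
$K{\left(V \right)} = -12 - 9 V$ ($K{\left(V \right)} = - 3 \left(V \left(-6 + \left(3 + 0\right)^{2}\right) + 4\right) = - 3 \left(V \left(-6 + 3^{2}\right) + 4\right) = - 3 \left(V \left(-6 + 9\right) + 4\right) = - 3 \left(V 3 + 4\right) = - 3 \left(3 V + 4\right) = - 3 \left(4 + 3 V\right) = -12 - 9 V$)
$\frac{1}{70054 + \left(31 \cdot 5 + T\right) K{\left(-1 \right)}} = \frac{1}{70054 + \left(31 \cdot 5 - 531\right) \left(-12 - -9\right)} = \frac{1}{70054 + \left(155 - 531\right) \left(-12 + 9\right)} = \frac{1}{70054 - -1128} = \frac{1}{70054 + 1128} = \frac{1}{71182}$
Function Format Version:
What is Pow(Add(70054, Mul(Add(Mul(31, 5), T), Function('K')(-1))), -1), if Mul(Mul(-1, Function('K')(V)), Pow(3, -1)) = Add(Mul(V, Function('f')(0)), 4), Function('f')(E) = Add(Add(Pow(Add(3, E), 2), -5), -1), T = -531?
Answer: Rational(1, 71182) ≈ 1.4048e-5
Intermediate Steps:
Function('f')(E) = Add(-6, Pow(Add(3, E), 2)) (Function('f')(E) = Add(Add(-5, Pow(Add(3, E), 2)), -1) = Add(-6, Pow(Add(3, E), 2)))
Function('K')(V) = Add(-12, Mul(-9, V)) (Function('K')(V) = Mul(-3, Add(Mul(V, Add(-6, Pow(Add(3, 0), 2))), 4)) = Mul(-3, Add(Mul(V, Add(-6, Pow(3, 2))), 4)) = Mul(-3, Add(Mul(V, Add(-6, 9)), 4)) = Mul(-3, Add(Mul(V, 3), 4)) = Mul(-3, Add(Mul(3, V), 4)) = Mul(-3, Add(4, Mul(3, V))) = Add(-12, Mul(-9, V)))
Pow(Add(70054, Mul(Add(Mul(31, 5), T), Function('K')(-1))), -1) = Pow(Add(70054, Mul(Add(Mul(31, 5), -531), Add(-12, Mul(-9, -1)))), -1) = Pow(Add(70054, Mul(Add(155, -531), Add(-12, 9))), -1) = Pow(Add(70054, Mul(-376, -3)), -1) = Pow(Add(70054, 1128), -1) = Pow(71182, -1) = Rational(1, 71182)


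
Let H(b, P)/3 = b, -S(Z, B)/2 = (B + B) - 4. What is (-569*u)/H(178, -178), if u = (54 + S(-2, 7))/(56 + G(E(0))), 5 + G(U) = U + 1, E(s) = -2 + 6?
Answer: -9673/14952 ≈ -0.64694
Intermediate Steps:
E(s) = 4
S(Z, B) = 8 - 4*B (S(Z, B) = -2*((B + B) - 4) = -2*(2*B - 4) = -2*(-4 + 2*B) = 8 - 4*B)
H(b, P) = 3*b
G(U) = -4 + U (G(U) = -5 + (U + 1) = -5 + (1 + U) = -4 + U)
u = 17/28 (u = (54 + (8 - 4*7))/(56 + (-4 + 4)) = (54 + (8 - 28))/(56 + 0) = (54 - 20)/56 = 34*(1/56) = 17/28 ≈ 0.60714)
(-569*u)/H(178, -178) = (-569*17/28)/((3*178)) = -9673/28/534 = -9673/28*1/534 = -9673/14952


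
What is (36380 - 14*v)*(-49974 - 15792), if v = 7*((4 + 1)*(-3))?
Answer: -2489243100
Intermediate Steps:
v = -105 (v = 7*(5*(-3)) = 7*(-15) = -105)
(36380 - 14*v)*(-49974 - 15792) = (36380 - 14*(-105))*(-49974 - 15792) = (36380 + 1470)*(-65766) = 37850*(-65766) = -2489243100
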